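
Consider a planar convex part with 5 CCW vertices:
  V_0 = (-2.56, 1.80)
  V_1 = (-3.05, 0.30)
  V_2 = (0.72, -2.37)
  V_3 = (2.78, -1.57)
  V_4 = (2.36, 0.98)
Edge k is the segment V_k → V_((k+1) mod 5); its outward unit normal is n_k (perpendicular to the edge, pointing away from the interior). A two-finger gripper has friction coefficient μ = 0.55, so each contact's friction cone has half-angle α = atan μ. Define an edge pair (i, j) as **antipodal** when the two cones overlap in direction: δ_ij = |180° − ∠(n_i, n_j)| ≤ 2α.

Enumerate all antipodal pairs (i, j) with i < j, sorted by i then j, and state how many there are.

count = 5; pairs: (0,2), (0,3), (1,3), (1,4), (2,4)

α = atan 0.55 = 28.81°;  2α = 57.62°
n_0 = (-0.9506, +0.3105)
n_1 = (-0.5780, -0.8161)
n_2 = (+0.3620, -0.9322)
n_3 = (+0.9867, +0.1625)
n_4 = (+0.1644, +0.9864)
  (0,1): δ = 107.22°  ·
  (0,2): δ = 50.69°  ✓
  (0,3): δ = 27.44°  ✓
  (0,4): δ = 98.63°  ·
  (1,2): δ = 123.47°  ·
  (1,3): δ = 45.34°  ✓
  (1,4): δ = 25.84°  ✓
  (2,3): δ = 101.87°  ·
  (2,4): δ = 30.69°  ✓
  (3,4): δ = 108.82°  ·
antipodal pairs: 5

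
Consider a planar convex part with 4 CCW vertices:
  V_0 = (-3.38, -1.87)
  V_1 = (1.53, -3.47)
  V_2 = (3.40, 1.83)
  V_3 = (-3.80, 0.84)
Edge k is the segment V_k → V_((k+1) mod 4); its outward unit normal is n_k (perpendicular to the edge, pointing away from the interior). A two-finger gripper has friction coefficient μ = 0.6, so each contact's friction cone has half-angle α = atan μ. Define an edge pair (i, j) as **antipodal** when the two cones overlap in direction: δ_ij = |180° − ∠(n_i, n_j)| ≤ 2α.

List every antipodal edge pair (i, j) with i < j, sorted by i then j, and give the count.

count = 2; pairs: (0,2), (1,3)

α = atan 0.6 = 30.96°;  2α = 61.93°
n_0 = (-0.3098, -0.9508)
n_1 = (+0.9430, -0.3327)
n_2 = (-0.1362, +0.9907)
n_3 = (-0.9882, -0.1532)
  (0,1): δ = 91.39°  ·
  (0,2): δ = 25.88°  ✓
  (0,3): δ = 116.86°  ·
  (1,2): δ = 62.74°  ·
  (1,3): δ = 28.24°  ✓
  (2,3): δ = 89.02°  ·
antipodal pairs: 2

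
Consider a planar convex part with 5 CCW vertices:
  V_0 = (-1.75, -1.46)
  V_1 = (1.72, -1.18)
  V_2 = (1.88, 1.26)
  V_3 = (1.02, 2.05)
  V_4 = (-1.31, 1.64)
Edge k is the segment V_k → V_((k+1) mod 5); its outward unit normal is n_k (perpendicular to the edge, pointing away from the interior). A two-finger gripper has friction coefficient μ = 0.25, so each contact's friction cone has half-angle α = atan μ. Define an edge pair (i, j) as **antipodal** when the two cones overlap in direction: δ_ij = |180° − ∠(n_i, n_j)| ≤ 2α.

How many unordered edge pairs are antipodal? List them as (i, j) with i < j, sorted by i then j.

α = atan 0.25 = 14.04°;  2α = 28.07°
n_0 = (+0.0804, -0.9968)
n_1 = (+0.9979, -0.0654)
n_2 = (+0.6765, +0.7364)
n_3 = (-0.1733, +0.9849)
n_4 = (-0.9901, +0.1405)
  (0,1): δ = 98.37°  ·
  (0,2): δ = 47.18°  ·
  (0,3): δ = 5.37°  ✓
  (0,4): δ = 77.31°  ·
  (1,2): δ = 128.82°  ·
  (1,3): δ = 76.27°  ·
  (1,4): δ = 4.33°  ✓
  (2,3): δ = 127.45°  ·
  (2,4): δ = 55.51°  ·
  (3,4): δ = 108.06°  ·
antipodal pairs: 2

count = 2; pairs: (0,3), (1,4)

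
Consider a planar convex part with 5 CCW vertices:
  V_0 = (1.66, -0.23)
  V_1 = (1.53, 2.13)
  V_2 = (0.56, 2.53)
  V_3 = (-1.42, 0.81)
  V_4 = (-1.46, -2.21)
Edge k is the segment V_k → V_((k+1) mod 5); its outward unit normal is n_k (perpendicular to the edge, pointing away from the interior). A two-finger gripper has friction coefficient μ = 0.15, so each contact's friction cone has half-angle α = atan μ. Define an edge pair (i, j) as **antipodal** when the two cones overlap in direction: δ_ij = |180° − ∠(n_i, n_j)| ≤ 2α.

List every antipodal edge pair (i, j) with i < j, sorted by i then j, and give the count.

count = 2; pairs: (0,3), (2,4)

α = atan 0.15 = 8.53°;  2α = 17.06°
n_0 = (+0.9985, +0.0550)
n_1 = (+0.3812, +0.9245)
n_2 = (-0.6558, +0.7549)
n_3 = (-0.9999, +0.0132)
n_4 = (+0.5358, -0.8443)
  (0,1): δ = 115.56°  ·
  (0,2): δ = 52.17°  ·
  (0,3): δ = 3.91°  ✓
  (0,4): δ = 119.25°  ·
  (1,2): δ = 116.61°  ·
  (1,3): δ = 68.35°  ·
  (1,4): δ = 54.81°  ·
  (2,3): δ = 131.74°  ·
  (2,4): δ = 8.58°  ✓
  (3,4): δ = 56.84°  ·
antipodal pairs: 2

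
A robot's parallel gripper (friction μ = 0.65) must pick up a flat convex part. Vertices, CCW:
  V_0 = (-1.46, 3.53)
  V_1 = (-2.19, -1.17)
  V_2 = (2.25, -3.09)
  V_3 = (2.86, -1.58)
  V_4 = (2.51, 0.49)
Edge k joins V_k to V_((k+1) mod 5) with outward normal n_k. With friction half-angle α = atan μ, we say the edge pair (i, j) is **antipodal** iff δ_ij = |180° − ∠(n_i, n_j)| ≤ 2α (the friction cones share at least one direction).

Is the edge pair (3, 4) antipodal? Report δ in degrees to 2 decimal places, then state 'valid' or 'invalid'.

δ = 137.04°, invalid

α = atan 0.65 = 33.02°;  2α = 66.05°
edge 3: e_3 = (-0.35, +2.07);  n_3 = (+0.9860, +0.1667)
edge 4: e_4 = (-3.97, +3.04);  n_4 = (+0.6080, +0.7940)
∠(n_3, n_4) = 42.96°
δ = |180° − 42.96°| = 137.04°
137.04° > 2α = 66.05°  →  invalid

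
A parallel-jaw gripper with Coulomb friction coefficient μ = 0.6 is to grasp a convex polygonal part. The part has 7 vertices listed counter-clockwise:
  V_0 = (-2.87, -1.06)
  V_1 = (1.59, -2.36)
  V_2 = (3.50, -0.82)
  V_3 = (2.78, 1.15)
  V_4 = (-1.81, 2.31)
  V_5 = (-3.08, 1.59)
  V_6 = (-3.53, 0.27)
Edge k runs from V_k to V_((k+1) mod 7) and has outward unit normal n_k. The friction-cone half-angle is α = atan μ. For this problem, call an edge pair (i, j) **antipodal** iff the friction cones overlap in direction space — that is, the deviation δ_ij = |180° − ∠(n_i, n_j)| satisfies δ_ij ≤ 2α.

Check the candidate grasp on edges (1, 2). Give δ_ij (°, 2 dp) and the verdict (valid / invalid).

α = atan 0.6 = 30.96°;  2α = 61.93°
edge 1: e_1 = (+1.91, +1.54);  n_1 = (+0.6277, -0.7785)
edge 2: e_2 = (-0.72, +1.97);  n_2 = (+0.9392, +0.3433)
∠(n_1, n_2) = 71.20°
δ = |180° − 71.20°| = 108.80°
108.80° > 2α = 61.93°  →  invalid

δ = 108.80°, invalid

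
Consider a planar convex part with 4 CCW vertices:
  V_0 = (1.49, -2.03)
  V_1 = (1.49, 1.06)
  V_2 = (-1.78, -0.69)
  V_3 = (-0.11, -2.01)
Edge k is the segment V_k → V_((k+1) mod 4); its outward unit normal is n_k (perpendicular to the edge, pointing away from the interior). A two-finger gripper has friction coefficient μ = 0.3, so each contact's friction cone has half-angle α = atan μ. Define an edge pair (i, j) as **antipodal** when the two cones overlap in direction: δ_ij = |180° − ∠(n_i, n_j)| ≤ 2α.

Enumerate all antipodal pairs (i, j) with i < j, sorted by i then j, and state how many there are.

count = 1; pairs: (1,3)

α = atan 0.3 = 16.70°;  2α = 33.40°
n_0 = (+1.0000, -0.0000)
n_1 = (-0.4718, +0.8817)
n_2 = (-0.6201, -0.7845)
n_3 = (-0.0125, -0.9999)
  (0,1): δ = 61.85°  ·
  (0,2): δ = 51.68°  ·
  (0,3): δ = 89.28°  ·
  (1,2): δ = 66.48°  ·
  (1,3): δ = 28.87°  ✓
  (2,3): δ = 142.39°  ·
antipodal pairs: 1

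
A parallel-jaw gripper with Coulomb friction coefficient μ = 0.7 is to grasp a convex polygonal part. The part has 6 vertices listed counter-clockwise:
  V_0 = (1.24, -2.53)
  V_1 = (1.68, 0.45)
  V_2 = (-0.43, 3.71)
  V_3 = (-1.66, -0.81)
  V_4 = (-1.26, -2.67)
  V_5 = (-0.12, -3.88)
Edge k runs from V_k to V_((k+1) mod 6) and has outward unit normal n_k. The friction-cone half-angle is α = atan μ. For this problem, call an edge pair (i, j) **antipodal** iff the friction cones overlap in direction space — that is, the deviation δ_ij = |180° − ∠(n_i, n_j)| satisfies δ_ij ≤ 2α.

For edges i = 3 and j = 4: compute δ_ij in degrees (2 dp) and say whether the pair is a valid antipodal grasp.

α = atan 0.7 = 34.99°;  2α = 69.98°
edge 3: e_3 = (+0.40, -1.86);  n_3 = (-0.9776, -0.2102)
edge 4: e_4 = (+1.14, -1.21);  n_4 = (-0.7278, -0.6857)
∠(n_3, n_4) = 31.16°
δ = |180° − 31.16°| = 148.84°
148.84° > 2α = 69.98°  →  invalid

δ = 148.84°, invalid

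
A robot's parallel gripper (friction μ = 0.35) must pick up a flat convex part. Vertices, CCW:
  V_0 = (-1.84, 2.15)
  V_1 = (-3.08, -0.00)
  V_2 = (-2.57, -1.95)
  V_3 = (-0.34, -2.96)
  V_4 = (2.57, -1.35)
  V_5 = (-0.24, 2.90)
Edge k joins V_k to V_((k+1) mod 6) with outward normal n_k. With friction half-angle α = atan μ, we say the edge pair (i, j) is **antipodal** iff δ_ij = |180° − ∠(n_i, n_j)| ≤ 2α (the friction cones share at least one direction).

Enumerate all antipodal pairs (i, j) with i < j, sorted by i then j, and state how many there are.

count = 4; pairs: (0,3), (1,4), (2,4), (3,5)

α = atan 0.35 = 19.29°;  2α = 38.58°
n_0 = (-0.8663, +0.4996)
n_1 = (-0.9675, -0.2530)
n_2 = (-0.4126, -0.9109)
n_3 = (+0.4841, -0.8750)
n_4 = (+0.8342, +0.5515)
n_5 = (-0.4244, +0.9055)
  (0,1): δ = 135.37°  ·
  (0,2): δ = 84.39°  ·
  (0,3): δ = 31.07°  ✓
  (0,4): δ = 63.45°  ·
  (0,5): δ = 145.09°  ·
  (1,2): δ = 129.02°  ·
  (1,3): δ = 75.70°  ·
  (1,4): δ = 18.81°  ✓
  (1,5): δ = 100.46°  ·
  (2,3): δ = 126.68°  ·
  (2,4): δ = 32.16°  ✓
  (2,5): δ = 49.48°  ·
  (3,4): δ = 85.48°  ·
  (3,5): δ = 3.84°  ✓
  (4,5): δ = 98.36°  ·
antipodal pairs: 4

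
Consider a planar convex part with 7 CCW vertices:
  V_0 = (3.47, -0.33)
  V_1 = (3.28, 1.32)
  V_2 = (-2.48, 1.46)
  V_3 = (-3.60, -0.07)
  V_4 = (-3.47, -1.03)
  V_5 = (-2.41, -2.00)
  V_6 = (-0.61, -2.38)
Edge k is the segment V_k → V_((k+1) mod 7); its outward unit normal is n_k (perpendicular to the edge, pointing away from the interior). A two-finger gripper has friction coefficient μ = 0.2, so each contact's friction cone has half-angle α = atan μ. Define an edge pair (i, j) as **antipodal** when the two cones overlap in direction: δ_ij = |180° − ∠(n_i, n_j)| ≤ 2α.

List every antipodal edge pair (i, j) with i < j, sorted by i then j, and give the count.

count = 2; pairs: (0,3), (1,5)

α = atan 0.2 = 11.31°;  2α = 22.62°
n_0 = (+0.9934, +0.1144)
n_1 = (+0.0243, +0.9997)
n_2 = (-0.8069, +0.5907)
n_3 = (-0.9910, -0.1342)
n_4 = (-0.6751, -0.7377)
n_5 = (-0.2066, -0.9784)
n_6 = (+0.4490, -0.8935)
  (0,1): δ = 97.96°  ·
  (0,2): δ = 42.77°  ·
  (0,3): δ = 1.14°  ✓
  (0,4): δ = 40.97°  ·
  (0,5): δ = 71.51°  ·
  (0,6): δ = 110.11°  ·
  (1,2): δ = 124.81°  ·
  (1,3): δ = 80.90°  ·
  (1,4): δ = 41.07°  ·
  (1,5): δ = 10.53°  ✓
  (1,6): δ = 28.07°  ·
  (2,3): δ = 136.08°  ·
  (2,4): δ = 96.26°  ·
  (2,5): δ = 65.72°  ·
  (2,6): δ = 27.12°  ·
  (3,4): δ = 140.17°  ·
  (3,5): δ = 109.63°  ·
  (3,6): δ = 71.03°  ·
  (4,5): δ = 149.46°  ·
  (4,6): δ = 110.86°  ·
  (5,6): δ = 141.40°  ·
antipodal pairs: 2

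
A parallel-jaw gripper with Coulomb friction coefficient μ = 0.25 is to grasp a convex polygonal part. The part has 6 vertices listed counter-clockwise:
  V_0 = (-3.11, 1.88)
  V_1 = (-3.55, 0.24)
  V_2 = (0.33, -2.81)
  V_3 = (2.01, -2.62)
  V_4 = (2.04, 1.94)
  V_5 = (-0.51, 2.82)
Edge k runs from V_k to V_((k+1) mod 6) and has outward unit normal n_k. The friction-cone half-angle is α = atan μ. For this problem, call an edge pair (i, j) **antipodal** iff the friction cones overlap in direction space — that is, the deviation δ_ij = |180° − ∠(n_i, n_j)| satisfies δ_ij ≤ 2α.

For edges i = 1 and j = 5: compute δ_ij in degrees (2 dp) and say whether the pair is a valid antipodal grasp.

δ = 58.05°, invalid

α = atan 0.25 = 14.04°;  2α = 28.07°
edge 1: e_1 = (+3.88, -3.05);  n_1 = (-0.6180, -0.7862)
edge 5: e_5 = (-2.60, -0.94);  n_5 = (-0.3400, +0.9404)
∠(n_1, n_5) = 121.95°
δ = |180° − 121.95°| = 58.05°
58.05° > 2α = 28.07°  →  invalid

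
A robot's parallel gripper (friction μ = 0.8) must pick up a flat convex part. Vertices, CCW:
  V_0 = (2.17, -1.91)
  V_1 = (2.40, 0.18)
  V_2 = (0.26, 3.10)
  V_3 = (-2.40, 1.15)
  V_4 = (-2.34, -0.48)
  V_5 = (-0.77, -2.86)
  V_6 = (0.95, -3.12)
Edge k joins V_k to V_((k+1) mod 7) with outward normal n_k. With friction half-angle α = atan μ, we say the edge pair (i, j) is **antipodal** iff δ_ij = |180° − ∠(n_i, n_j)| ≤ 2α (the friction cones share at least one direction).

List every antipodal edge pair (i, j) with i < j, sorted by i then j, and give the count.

count = 9; pairs: (0,2), (0,3), (0,4), (1,3), (1,4), (1,5), (2,5), (2,6), (3,6)

α = atan 0.8 = 38.66°;  2α = 77.32°
n_0 = (+0.9940, -0.1094)
n_1 = (+0.8066, +0.5911)
n_2 = (-0.5912, +0.8065)
n_3 = (-0.9993, -0.0368)
n_4 = (-0.8347, -0.5506)
n_5 = (-0.1495, -0.9888)
n_6 = (+0.7042, -0.7100)
  (0,1): δ = 137.48°  ·
  (0,2): δ = 47.48°  ✓
  (0,3): δ = 8.39°  ✓
  (0,4): δ = 39.69°  ✓
  (0,5): δ = 87.68°  ·
  (0,6): δ = 141.04°  ·
  (1,2): δ = 89.99°  ·
  (1,3): δ = 34.13°  ✓
  (1,4): δ = 2.83°  ✓
  (1,5): δ = 45.17°  ✓
  (1,6): δ = 98.53°  ·
  (2,3): δ = 124.14°  ·
  (2,4): δ = 92.83°  ·
  (2,5): δ = 44.84°  ✓
  (2,6): δ = 8.52°  ✓
  (3,4): δ = 148.70°  ·
  (3,5): δ = 100.70°  ·
  (3,6): δ = 47.34°  ✓
  (4,5): δ = 132.01°  ·
  (4,6): δ = 78.65°  ·
  (5,6): δ = 126.64°  ·
antipodal pairs: 9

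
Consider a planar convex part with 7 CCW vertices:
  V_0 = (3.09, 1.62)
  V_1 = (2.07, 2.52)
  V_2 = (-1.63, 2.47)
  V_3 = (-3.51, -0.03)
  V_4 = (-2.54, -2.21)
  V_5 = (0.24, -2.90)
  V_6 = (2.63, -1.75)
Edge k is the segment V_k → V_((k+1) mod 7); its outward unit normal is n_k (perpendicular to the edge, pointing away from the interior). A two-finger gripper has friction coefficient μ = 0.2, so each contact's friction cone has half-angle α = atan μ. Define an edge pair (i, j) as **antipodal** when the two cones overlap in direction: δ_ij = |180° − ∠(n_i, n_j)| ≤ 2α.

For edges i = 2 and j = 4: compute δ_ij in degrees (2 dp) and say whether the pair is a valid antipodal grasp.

δ = 67.00°, invalid

α = atan 0.2 = 11.31°;  2α = 22.62°
edge 2: e_2 = (-1.88, -2.50);  n_2 = (-0.7992, +0.6010)
edge 4: e_4 = (+2.78, -0.69);  n_4 = (-0.2409, -0.9706)
∠(n_2, n_4) = 113.00°
δ = |180° − 113.00°| = 67.00°
67.00° > 2α = 22.62°  →  invalid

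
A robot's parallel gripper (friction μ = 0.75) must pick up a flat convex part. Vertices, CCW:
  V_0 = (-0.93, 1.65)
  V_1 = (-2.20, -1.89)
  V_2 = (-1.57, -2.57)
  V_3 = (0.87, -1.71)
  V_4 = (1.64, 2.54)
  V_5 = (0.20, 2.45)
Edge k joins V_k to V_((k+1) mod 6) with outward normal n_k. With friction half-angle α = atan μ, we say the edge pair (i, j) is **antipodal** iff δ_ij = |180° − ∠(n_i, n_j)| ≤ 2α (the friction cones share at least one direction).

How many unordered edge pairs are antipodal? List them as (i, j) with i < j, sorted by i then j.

α = atan 0.75 = 36.87°;  2α = 73.74°
n_0 = (-0.9413, +0.3377)
n_1 = (-0.7336, -0.6796)
n_2 = (+0.3324, -0.9431)
n_3 = (+0.9840, -0.1783)
n_4 = (-0.0624, +0.9981)
n_5 = (-0.5778, +0.8162)
  (0,1): δ = 117.45°  ·
  (0,2): δ = 50.85°  ✓
  (0,3): δ = 9.47°  ✓
  (0,4): δ = 113.31°  ·
  (0,5): δ = 145.03°  ·
  (1,2): δ = 113.40°  ·
  (1,3): δ = 53.08°  ✓
  (1,4): δ = 50.76°  ✓
  (1,5): δ = 82.48°  ·
  (2,3): δ = 119.68°  ·
  (2,4): δ = 15.84°  ✓
  (2,5): δ = 15.88°  ✓
  (3,4): δ = 76.15°  ·
  (3,5): δ = 44.43°  ✓
  (4,5): δ = 148.28°  ·
antipodal pairs: 7

count = 7; pairs: (0,2), (0,3), (1,3), (1,4), (2,4), (2,5), (3,5)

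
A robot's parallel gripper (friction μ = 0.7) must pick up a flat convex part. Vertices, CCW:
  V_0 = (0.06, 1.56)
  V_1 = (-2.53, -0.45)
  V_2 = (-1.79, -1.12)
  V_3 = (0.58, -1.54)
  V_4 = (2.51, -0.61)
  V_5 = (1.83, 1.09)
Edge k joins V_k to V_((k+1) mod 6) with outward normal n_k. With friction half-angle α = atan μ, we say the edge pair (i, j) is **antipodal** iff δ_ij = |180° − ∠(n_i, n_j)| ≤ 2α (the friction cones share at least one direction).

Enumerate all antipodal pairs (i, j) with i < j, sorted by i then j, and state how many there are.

count = 7; pairs: (0,2), (0,3), (1,4), (1,5), (2,4), (2,5), (3,5)

α = atan 0.7 = 34.99°;  2α = 69.98°
n_0 = (-0.6131, +0.7900)
n_1 = (-0.6712, -0.7413)
n_2 = (-0.1745, -0.9847)
n_3 = (+0.4341, -0.9009)
n_4 = (+0.9285, +0.3714)
n_5 = (+0.2566, +0.9665)
  (0,1): δ = 79.97°  ·
  (0,2): δ = 47.86°  ✓
  (0,3): δ = 12.09°  ✓
  (0,4): δ = 73.99°  ·
  (0,5): δ = 127.32°  ·
  (1,2): δ = 147.89°  ·
  (1,3): δ = 112.11°  ·
  (1,4): δ = 26.04°  ✓
  (1,5): δ = 27.29°  ✓
  (2,3): δ = 144.22°  ·
  (2,4): δ = 58.15°  ✓
  (2,5): δ = 4.82°  ✓
  (3,4): δ = 93.93°  ·
  (3,5): δ = 40.60°  ✓
  (4,5): δ = 126.67°  ·
antipodal pairs: 7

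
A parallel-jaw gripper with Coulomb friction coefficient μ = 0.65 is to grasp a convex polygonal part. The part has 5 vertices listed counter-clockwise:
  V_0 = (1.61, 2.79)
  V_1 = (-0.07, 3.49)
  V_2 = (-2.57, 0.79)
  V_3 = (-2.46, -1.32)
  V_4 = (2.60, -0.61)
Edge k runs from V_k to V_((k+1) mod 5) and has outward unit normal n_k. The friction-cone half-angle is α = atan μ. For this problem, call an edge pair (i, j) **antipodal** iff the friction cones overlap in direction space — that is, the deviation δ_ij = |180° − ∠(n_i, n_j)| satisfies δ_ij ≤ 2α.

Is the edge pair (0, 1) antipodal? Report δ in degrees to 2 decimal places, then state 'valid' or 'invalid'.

α = atan 0.65 = 33.02°;  2α = 66.05°
edge 0: e_0 = (-1.68, +0.70);  n_0 = (+0.3846, +0.9231)
edge 1: e_1 = (-2.50, -2.70);  n_1 = (-0.7338, +0.6794)
∠(n_0, n_1) = 69.82°
δ = |180° − 69.82°| = 110.18°
110.18° > 2α = 66.05°  →  invalid

δ = 110.18°, invalid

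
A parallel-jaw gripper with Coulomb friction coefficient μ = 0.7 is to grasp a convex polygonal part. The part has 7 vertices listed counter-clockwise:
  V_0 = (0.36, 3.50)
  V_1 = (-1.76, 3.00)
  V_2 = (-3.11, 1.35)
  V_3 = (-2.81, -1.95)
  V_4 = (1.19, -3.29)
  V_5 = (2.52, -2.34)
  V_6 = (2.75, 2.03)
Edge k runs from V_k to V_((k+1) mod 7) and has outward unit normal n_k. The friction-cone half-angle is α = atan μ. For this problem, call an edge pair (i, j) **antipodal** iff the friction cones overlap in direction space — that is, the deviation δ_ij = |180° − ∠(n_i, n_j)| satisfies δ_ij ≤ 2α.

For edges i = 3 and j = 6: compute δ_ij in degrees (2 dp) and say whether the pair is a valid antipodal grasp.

α = atan 0.7 = 34.99°;  2α = 69.98°
edge 3: e_3 = (+4.00, -1.34);  n_3 = (-0.3176, -0.9482)
edge 6: e_6 = (-2.39, +1.47);  n_6 = (+0.5239, +0.8518)
∠(n_3, n_6) = 166.93°
δ = |180° − 166.93°| = 13.07°
13.07° ≤ 2α = 69.98°  →  valid

δ = 13.07°, valid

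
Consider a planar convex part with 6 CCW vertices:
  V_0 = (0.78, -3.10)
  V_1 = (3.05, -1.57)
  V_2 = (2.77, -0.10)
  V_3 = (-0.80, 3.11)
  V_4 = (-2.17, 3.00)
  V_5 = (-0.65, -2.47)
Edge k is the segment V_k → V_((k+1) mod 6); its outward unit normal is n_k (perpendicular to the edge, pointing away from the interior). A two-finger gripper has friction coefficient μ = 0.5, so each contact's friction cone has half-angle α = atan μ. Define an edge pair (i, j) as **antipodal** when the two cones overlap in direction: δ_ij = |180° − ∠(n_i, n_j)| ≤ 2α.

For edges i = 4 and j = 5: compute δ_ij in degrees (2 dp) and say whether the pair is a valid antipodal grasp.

δ = 129.31°, invalid

α = atan 0.5 = 26.57°;  2α = 53.13°
edge 4: e_4 = (+1.52, -5.47);  n_4 = (-0.9635, -0.2677)
edge 5: e_5 = (+1.43, -0.63);  n_5 = (-0.4032, -0.9151)
∠(n_4, n_5) = 50.69°
δ = |180° − 50.69°| = 129.31°
129.31° > 2α = 53.13°  →  invalid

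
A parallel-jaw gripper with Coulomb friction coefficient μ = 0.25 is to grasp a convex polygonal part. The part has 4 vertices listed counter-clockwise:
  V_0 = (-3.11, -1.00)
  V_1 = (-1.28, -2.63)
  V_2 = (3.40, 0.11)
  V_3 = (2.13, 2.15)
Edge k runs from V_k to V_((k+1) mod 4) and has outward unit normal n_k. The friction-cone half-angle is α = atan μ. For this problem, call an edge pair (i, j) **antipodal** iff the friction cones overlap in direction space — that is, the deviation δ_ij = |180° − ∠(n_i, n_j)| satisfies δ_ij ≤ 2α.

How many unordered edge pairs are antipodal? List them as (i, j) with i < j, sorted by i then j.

α = atan 0.25 = 14.04°;  2α = 28.07°
n_0 = (-0.6651, -0.7467)
n_1 = (+0.5052, -0.8630)
n_2 = (+0.8489, +0.5285)
n_3 = (-0.5152, +0.8571)
  (0,1): δ = 107.96°  ·
  (0,2): δ = 16.40°  ✓
  (0,3): δ = 72.70°  ·
  (1,2): δ = 88.44°  ·
  (1,3): δ = 0.66°  ✓
  (2,3): δ = 90.89°  ·
antipodal pairs: 2

count = 2; pairs: (0,2), (1,3)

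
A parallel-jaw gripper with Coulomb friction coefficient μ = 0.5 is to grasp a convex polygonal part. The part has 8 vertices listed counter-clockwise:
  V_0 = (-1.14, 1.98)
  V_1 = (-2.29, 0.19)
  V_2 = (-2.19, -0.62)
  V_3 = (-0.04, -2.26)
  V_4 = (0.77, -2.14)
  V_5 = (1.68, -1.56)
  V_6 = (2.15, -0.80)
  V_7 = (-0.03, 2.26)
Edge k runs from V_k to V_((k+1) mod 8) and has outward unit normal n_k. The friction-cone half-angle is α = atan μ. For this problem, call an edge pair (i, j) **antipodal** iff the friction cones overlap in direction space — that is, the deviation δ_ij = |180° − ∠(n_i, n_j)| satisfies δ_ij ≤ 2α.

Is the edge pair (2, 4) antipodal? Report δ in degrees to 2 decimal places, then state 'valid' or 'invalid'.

δ = 110.15°, invalid

α = atan 0.5 = 26.57°;  2α = 53.13°
edge 2: e_2 = (+2.15, -1.64);  n_2 = (-0.6065, -0.7951)
edge 4: e_4 = (+0.91, +0.58);  n_4 = (+0.5375, -0.8433)
∠(n_2, n_4) = 69.85°
δ = |180° − 69.85°| = 110.15°
110.15° > 2α = 53.13°  →  invalid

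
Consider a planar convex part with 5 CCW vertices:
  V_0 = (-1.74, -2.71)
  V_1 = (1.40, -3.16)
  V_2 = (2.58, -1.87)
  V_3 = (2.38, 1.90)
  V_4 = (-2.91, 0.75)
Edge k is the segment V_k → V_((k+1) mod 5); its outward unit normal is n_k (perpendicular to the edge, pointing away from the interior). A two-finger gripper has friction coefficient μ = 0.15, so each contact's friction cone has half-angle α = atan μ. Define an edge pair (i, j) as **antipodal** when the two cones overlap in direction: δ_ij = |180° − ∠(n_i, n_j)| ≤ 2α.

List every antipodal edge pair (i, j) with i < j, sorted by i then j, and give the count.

α = atan 0.15 = 8.53°;  2α = 17.06°
n_0 = (-0.1419, -0.9899)
n_1 = (+0.7379, -0.6749)
n_2 = (+0.9986, +0.0530)
n_3 = (-0.2124, +0.9772)
n_4 = (-0.9473, -0.3203)
  (0,1): δ = 124.29°  ·
  (0,2): δ = 78.81°  ·
  (0,3): δ = 20.42°  ·
  (0,4): δ = 116.84°  ·
  (1,2): δ = 134.51°  ·
  (1,3): δ = 35.29°  ·
  (1,4): δ = 61.13°  ·
  (2,3): δ = 80.77°  ·
  (2,4): δ = 15.65°  ✓
  (3,4): δ = 83.58°  ·
antipodal pairs: 1

count = 1; pairs: (2,4)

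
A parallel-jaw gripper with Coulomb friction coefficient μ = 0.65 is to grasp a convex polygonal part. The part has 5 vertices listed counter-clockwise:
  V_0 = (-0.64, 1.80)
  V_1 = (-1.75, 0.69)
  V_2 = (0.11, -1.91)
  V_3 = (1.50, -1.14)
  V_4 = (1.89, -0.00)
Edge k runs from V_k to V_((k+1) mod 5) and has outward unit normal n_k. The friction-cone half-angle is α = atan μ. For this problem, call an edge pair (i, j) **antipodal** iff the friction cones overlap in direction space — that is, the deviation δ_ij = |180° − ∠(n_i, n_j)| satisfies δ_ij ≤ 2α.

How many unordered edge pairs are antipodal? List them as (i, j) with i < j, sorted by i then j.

count = 5; pairs: (0,2), (0,3), (1,3), (1,4), (2,4)

α = atan 0.65 = 33.02°;  2α = 66.05°
n_0 = (-0.7071, +0.7071)
n_1 = (-0.8133, -0.5818)
n_2 = (+0.4846, -0.8748)
n_3 = (+0.9462, -0.3237)
n_4 = (+0.5797, +0.8148)
  (0,1): δ = 99.42°  ·
  (0,2): δ = 16.02°  ✓
  (0,3): δ = 26.11°  ✓
  (0,4): δ = 99.57°  ·
  (1,2): δ = 96.59°  ·
  (1,3): δ = 54.47°  ✓
  (1,4): δ = 18.99°  ✓
  (2,3): δ = 137.87°  ·
  (2,4): δ = 64.41°  ✓
  (3,4): δ = 106.54°  ·
antipodal pairs: 5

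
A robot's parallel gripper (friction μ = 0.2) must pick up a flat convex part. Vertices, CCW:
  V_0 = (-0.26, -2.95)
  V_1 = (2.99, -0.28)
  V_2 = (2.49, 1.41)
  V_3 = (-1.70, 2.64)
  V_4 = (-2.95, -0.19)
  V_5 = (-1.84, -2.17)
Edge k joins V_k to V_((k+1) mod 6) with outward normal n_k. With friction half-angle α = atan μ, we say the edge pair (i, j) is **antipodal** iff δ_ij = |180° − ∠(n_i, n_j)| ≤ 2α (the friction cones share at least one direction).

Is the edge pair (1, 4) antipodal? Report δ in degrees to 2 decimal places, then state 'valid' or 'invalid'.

α = atan 0.2 = 11.31°;  2α = 22.62°
edge 1: e_1 = (-0.50, +1.69);  n_1 = (+0.9589, +0.2837)
edge 4: e_4 = (+1.11, -1.98);  n_4 = (-0.8723, -0.4890)
∠(n_1, n_4) = 167.21°
δ = |180° − 167.21°| = 12.79°
12.79° ≤ 2α = 22.62°  →  valid

δ = 12.79°, valid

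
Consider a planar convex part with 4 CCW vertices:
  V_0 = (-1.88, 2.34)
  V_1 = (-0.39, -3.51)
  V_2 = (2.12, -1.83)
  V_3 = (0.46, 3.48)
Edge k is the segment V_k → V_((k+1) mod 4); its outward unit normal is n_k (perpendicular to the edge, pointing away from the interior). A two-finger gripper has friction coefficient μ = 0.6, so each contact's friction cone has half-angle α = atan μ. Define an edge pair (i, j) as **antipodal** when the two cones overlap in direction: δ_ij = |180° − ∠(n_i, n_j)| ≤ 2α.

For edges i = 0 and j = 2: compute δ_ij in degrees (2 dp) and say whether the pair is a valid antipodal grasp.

α = atan 0.6 = 30.96°;  2α = 61.93°
edge 0: e_0 = (+1.49, -5.85);  n_0 = (-0.9691, -0.2468)
edge 2: e_2 = (-1.66, +5.31);  n_2 = (+0.9544, +0.2984)
∠(n_0, n_2) = 176.93°
δ = |180° − 176.93°| = 3.07°
3.07° ≤ 2α = 61.93°  →  valid

δ = 3.07°, valid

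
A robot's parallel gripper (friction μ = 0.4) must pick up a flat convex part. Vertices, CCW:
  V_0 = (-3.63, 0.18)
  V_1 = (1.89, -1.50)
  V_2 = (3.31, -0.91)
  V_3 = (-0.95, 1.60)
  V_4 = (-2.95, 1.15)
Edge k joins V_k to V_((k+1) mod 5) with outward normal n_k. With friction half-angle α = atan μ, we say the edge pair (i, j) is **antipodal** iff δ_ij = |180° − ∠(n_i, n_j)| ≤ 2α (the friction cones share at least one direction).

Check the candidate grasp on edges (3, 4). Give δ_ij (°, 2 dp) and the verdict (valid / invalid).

α = atan 0.4 = 21.80°;  2α = 43.60°
edge 3: e_3 = (-2.00, -0.45);  n_3 = (-0.2195, +0.9756)
edge 4: e_4 = (-0.68, -0.97);  n_4 = (-0.8188, +0.5740)
∠(n_3, n_4) = 42.29°
δ = |180° − 42.29°| = 137.71°
137.71° > 2α = 43.60°  →  invalid

δ = 137.71°, invalid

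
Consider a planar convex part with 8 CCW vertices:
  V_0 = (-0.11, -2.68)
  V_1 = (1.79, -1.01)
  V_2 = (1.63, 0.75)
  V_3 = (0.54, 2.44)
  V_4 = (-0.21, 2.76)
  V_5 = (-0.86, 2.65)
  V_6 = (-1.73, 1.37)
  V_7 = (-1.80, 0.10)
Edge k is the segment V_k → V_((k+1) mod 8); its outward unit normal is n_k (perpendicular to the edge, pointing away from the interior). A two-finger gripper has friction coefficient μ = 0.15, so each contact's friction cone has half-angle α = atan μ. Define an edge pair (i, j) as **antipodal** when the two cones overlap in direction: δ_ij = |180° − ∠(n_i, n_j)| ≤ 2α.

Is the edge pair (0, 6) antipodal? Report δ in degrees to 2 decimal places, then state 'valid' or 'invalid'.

δ = 45.53°, invalid

α = atan 0.15 = 8.53°;  2α = 17.06°
edge 0: e_0 = (+1.90, +1.67);  n_0 = (+0.6602, -0.7511)
edge 6: e_6 = (-0.07, -1.27);  n_6 = (-0.9985, +0.0550)
∠(n_0, n_6) = 134.47°
δ = |180° − 134.47°| = 45.53°
45.53° > 2α = 17.06°  →  invalid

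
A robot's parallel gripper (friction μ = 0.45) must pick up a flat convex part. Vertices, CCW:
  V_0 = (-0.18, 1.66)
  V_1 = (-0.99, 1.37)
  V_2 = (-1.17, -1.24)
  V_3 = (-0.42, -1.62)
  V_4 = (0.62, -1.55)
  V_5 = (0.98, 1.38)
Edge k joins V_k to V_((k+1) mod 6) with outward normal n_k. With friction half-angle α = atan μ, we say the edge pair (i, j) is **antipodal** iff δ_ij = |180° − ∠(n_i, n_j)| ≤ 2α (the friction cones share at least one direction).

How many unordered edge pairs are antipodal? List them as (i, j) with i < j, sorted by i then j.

α = atan 0.45 = 24.23°;  2α = 48.46°
n_0 = (-0.3371, +0.9415)
n_1 = (-0.9976, +0.0688)
n_2 = (-0.4520, -0.8920)
n_3 = (+0.0672, -0.9977)
n_4 = (+0.9925, -0.1219)
n_5 = (+0.2346, +0.9721)
  (0,1): δ = 113.64°  ·
  (0,2): δ = 46.57°  ✓
  (0,3): δ = 15.85°  ✓
  (0,4): δ = 63.30°  ·
  (0,5): δ = 146.73°  ·
  (1,2): δ = 112.92°  ·
  (1,3): δ = 82.20°  ·
  (1,4): δ = 3.06°  ✓
  (1,5): δ = 80.37°  ·
  (2,3): δ = 149.28°  ·
  (2,4): δ = 70.13°  ·
  (2,5): δ = 13.30°  ✓
  (3,4): δ = 100.86°  ·
  (3,5): δ = 17.42°  ✓
  (4,5): δ = 96.57°  ·
antipodal pairs: 5

count = 5; pairs: (0,2), (0,3), (1,4), (2,5), (3,5)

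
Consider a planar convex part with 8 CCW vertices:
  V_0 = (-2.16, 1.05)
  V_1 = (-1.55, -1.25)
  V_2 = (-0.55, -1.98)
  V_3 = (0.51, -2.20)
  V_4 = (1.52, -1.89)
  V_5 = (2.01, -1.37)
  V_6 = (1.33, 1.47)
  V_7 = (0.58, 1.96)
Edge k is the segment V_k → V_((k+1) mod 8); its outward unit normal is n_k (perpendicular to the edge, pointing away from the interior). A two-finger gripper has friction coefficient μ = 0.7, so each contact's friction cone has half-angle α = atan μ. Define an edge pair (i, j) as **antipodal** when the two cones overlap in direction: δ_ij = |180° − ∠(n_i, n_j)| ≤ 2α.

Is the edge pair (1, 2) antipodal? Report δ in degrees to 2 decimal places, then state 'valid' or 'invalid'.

α = atan 0.7 = 34.99°;  2α = 69.98°
edge 1: e_1 = (+1.00, -0.73);  n_1 = (-0.5896, -0.8077)
edge 2: e_2 = (+1.06, -0.22);  n_2 = (-0.2032, -0.9791)
∠(n_1, n_2) = 24.40°
δ = |180° − 24.40°| = 155.60°
155.60° > 2α = 69.98°  →  invalid

δ = 155.60°, invalid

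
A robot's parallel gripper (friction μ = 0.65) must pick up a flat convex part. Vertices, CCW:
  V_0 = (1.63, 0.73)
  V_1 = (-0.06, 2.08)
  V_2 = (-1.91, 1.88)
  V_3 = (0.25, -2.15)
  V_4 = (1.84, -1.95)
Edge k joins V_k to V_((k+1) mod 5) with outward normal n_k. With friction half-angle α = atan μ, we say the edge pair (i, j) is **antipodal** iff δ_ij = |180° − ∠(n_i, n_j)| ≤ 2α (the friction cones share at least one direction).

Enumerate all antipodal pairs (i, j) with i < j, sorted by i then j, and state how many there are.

α = atan 0.65 = 33.02°;  2α = 66.05°
n_0 = (+0.6241, +0.7813)
n_1 = (-0.1075, +0.9942)
n_2 = (-0.8814, -0.4724)
n_3 = (+0.1248, -0.9922)
n_4 = (+0.9969, +0.0781)
  (0,1): δ = 135.21°  ·
  (0,2): δ = 23.19°  ✓
  (0,3): δ = 45.79°  ✓
  (0,4): δ = 133.10°  ·
  (1,2): δ = 67.98°  ·
  (1,3): δ = 1.00°  ✓
  (1,4): δ = 88.31°  ·
  (2,3): δ = 111.02°  ·
  (2,4): δ = 23.71°  ✓
  (3,4): δ = 92.69°  ·
antipodal pairs: 4

count = 4; pairs: (0,2), (0,3), (1,3), (2,4)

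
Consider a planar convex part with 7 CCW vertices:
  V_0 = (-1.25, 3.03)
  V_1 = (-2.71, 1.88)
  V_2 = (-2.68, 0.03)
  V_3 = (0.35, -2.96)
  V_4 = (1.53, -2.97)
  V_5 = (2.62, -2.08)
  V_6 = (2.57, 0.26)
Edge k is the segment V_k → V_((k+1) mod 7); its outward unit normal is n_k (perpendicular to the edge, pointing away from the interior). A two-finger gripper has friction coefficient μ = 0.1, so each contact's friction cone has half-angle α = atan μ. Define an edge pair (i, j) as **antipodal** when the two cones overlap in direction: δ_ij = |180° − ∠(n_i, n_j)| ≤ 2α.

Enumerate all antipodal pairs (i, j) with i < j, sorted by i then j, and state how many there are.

count = 3; pairs: (0,4), (1,5), (2,6)

α = atan 0.1 = 5.71°;  2α = 11.42°
n_0 = (-0.6188, +0.7856)
n_1 = (-0.9999, -0.0162)
n_2 = (-0.7024, -0.7118)
n_3 = (-0.0085, -1.0000)
n_4 = (+0.6325, -0.7746)
n_5 = (+0.9998, +0.0214)
n_6 = (+0.5870, +0.8096)
  (0,1): δ = 127.30°  ·
  (0,2): δ = 82.85°  ·
  (0,3): δ = 38.71°  ·
  (0,4): δ = 1.01°  ✓
  (0,5): δ = 53.00°  ·
  (0,6): δ = 105.83°  ·
  (1,2): δ = 135.55°  ·
  (1,3): δ = 91.41°  ·
  (1,4): δ = 51.70°  ·
  (1,5): δ = 0.30°  ✓
  (1,6): δ = 53.12°  ·
  (2,3): δ = 135.87°  ·
  (2,4): δ = 96.15°  ·
  (2,5): δ = 44.16°  ·
  (2,6): δ = 8.67°  ✓
  (3,4): δ = 140.28°  ·
  (3,5): δ = 88.29°  ·
  (3,6): δ = 35.46°  ·
  (4,5): δ = 128.01°  ·
  (4,6): δ = 75.18°  ·
  (5,6): δ = 127.17°  ·
antipodal pairs: 3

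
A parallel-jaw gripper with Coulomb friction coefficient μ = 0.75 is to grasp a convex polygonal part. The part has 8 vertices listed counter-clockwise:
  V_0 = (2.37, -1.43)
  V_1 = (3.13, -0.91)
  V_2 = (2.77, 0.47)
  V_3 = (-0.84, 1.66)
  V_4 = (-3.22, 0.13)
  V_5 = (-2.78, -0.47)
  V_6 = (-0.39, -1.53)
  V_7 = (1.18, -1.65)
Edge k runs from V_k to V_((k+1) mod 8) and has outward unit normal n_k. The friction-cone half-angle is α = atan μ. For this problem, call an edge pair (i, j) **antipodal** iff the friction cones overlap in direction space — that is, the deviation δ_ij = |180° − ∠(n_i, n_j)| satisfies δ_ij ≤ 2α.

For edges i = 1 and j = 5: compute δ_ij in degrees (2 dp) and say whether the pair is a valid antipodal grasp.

δ = 51.46°, valid

α = atan 0.75 = 36.87°;  2α = 73.74°
edge 1: e_1 = (-0.36, +1.38);  n_1 = (+0.9676, +0.2524)
edge 5: e_5 = (+2.39, -1.06);  n_5 = (-0.4054, -0.9141)
∠(n_1, n_5) = 128.54°
δ = |180° − 128.54°| = 51.46°
51.46° ≤ 2α = 73.74°  →  valid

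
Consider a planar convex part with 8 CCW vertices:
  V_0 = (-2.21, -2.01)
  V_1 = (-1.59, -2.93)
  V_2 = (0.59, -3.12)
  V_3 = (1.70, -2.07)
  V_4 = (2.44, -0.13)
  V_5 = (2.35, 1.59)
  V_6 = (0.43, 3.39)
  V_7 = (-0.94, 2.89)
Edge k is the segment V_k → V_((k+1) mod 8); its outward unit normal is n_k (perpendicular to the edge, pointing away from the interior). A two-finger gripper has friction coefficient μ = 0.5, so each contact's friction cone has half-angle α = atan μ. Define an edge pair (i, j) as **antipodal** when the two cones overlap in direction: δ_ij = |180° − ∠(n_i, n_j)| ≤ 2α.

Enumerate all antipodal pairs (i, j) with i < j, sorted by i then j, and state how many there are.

α = atan 0.5 = 26.57°;  2α = 53.13°
n_0 = (-0.8293, -0.5589)
n_1 = (-0.0868, -0.9962)
n_2 = (+0.6872, -0.7265)
n_3 = (+0.9343, -0.3564)
n_4 = (+0.9986, +0.0523)
n_5 = (+0.6839, +0.7295)
n_6 = (-0.3428, +0.9394)
n_7 = (-0.9680, +0.2509)
  (0,1): δ = 128.96°  ·
  (0,2): δ = 80.57°  ·
  (0,3): δ = 54.86°  ·
  (0,4): δ = 30.98°  ✓
  (0,5): δ = 12.87°  ✓
  (0,6): δ = 76.07°  ·
  (0,7): δ = 131.49°  ·
  (1,2): δ = 131.61°  ·
  (1,3): δ = 105.90°  ·
  (1,4): δ = 82.02°  ·
  (1,5): δ = 38.17°  ✓
  (1,6): δ = 25.03°  ✓
  (1,7): δ = 80.45°  ·
  (2,3): δ = 154.29°  ·
  (2,4): δ = 130.41°  ·
  (2,5): δ = 86.56°  ·
  (2,6): δ = 23.36°  ✓
  (2,7): δ = 32.06°  ✓
  (3,4): δ = 156.13°  ·
  (3,5): δ = 112.27°  ·
  (3,6): δ = 49.07°  ✓
  (3,7): δ = 6.35°  ✓
  (4,5): δ = 136.15°  ·
  (4,6): δ = 72.95°  ·
  (4,7): δ = 17.53°  ✓
  (5,6): δ = 116.80°  ·
  (5,7): δ = 61.38°  ·
  (6,7): δ = 124.58°  ·
antipodal pairs: 9

count = 9; pairs: (0,4), (0,5), (1,5), (1,6), (2,6), (2,7), (3,6), (3,7), (4,7)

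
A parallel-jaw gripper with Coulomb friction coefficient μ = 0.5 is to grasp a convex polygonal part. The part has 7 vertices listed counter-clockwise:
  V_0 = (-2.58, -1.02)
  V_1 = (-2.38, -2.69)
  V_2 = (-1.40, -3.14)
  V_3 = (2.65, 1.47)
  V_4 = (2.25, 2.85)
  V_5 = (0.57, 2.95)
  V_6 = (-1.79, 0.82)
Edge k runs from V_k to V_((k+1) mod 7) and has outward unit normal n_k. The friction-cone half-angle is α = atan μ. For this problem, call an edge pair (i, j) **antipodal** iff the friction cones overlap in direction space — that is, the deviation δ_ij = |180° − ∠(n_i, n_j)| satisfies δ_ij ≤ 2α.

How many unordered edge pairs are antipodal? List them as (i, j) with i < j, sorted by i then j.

α = atan 0.5 = 26.57°;  2α = 53.13°
n_0 = (-0.9929, -0.1189)
n_1 = (-0.4173, -0.9088)
n_2 = (+0.7513, -0.6600)
n_3 = (+0.9605, +0.2784)
n_4 = (+0.0594, +0.9982)
n_5 = (-0.6700, +0.7424)
n_6 = (-0.9189, +0.3945)
  (0,1): δ = 121.49°  ·
  (0,2): δ = 48.13°  ✓
  (0,3): δ = 9.34°  ✓
  (0,4): δ = 79.76°  ·
  (0,5): δ = 125.24°  ·
  (0,6): δ = 149.93°  ·
  (1,2): δ = 106.64°  ·
  (1,3): δ = 49.17°  ✓
  (1,4): δ = 21.26°  ✓
  (1,5): δ = 66.73°  ·
  (1,6): δ = 91.43°  ·
  (2,3): δ = 122.54°  ·
  (2,4): δ = 52.11°  ✓
  (2,5): δ = 6.63°  ✓
  (2,6): δ = 18.06°  ✓
  (3,4): δ = 109.57°  ·
  (3,5): δ = 64.10°  ·
  (3,6): δ = 39.40°  ✓
  (4,5): δ = 134.53°  ·
  (4,6): δ = 109.83°  ·
  (5,6): δ = 155.30°  ·
antipodal pairs: 8

count = 8; pairs: (0,2), (0,3), (1,3), (1,4), (2,4), (2,5), (2,6), (3,6)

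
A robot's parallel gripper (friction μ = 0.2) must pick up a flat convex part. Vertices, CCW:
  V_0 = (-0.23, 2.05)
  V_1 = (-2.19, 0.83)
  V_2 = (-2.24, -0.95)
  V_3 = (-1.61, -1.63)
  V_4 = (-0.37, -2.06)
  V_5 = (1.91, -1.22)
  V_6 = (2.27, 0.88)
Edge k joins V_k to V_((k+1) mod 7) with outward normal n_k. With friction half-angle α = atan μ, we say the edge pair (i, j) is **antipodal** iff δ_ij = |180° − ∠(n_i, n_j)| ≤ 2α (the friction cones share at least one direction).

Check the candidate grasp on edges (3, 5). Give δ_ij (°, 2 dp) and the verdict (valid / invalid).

α = atan 0.2 = 11.31°;  2α = 22.62°
edge 3: e_3 = (+1.24, -0.43);  n_3 = (-0.3276, -0.9448)
edge 5: e_5 = (+0.36, +2.10);  n_5 = (+0.9856, -0.1690)
∠(n_3, n_5) = 99.40°
δ = |180° − 99.40°| = 80.60°
80.60° > 2α = 22.62°  →  invalid

δ = 80.60°, invalid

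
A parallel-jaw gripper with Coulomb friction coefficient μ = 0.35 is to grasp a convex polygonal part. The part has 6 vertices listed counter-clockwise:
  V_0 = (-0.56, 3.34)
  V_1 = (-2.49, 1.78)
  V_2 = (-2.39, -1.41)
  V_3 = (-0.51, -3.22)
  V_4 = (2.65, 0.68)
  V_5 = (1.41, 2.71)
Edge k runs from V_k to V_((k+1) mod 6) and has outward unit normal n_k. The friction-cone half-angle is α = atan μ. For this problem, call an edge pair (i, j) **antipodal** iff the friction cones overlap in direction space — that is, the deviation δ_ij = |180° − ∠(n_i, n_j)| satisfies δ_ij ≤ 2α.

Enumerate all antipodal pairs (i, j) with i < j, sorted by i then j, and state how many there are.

count = 4; pairs: (0,3), (1,4), (2,4), (2,5)

α = atan 0.35 = 19.29°;  2α = 38.58°
n_0 = (-0.6286, +0.7777)
n_1 = (-0.9995, -0.0313)
n_2 = (-0.6936, -0.7204)
n_3 = (+0.7770, -0.6295)
n_4 = (+0.8534, +0.5213)
n_5 = (+0.3046, +0.9525)
  (0,1): δ = 127.15°  ·
  (0,2): δ = 82.86°  ·
  (0,3): δ = 12.04°  ✓
  (0,4): δ = 82.47°  ·
  (0,5): δ = 123.32°  ·
  (1,2): δ = 135.71°  ·
  (1,3): δ = 40.81°  ·
  (1,4): δ = 29.62°  ✓
  (1,5): δ = 70.47°  ·
  (2,3): δ = 85.10°  ·
  (2,4): δ = 14.67°  ✓
  (2,5): δ = 26.18°  ✓
  (3,4): δ = 109.57°  ·
  (3,5): δ = 68.72°  ·
  (4,5): δ = 139.15°  ·
antipodal pairs: 4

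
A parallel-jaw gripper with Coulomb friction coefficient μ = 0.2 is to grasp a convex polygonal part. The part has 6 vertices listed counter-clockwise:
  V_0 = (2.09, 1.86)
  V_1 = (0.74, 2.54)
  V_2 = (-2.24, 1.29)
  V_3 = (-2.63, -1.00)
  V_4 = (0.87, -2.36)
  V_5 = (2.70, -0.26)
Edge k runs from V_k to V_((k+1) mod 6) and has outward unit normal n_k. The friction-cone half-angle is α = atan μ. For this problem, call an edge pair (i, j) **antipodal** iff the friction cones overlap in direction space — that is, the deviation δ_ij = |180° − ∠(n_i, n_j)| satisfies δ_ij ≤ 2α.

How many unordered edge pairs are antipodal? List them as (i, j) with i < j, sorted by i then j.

α = atan 0.2 = 11.31°;  2α = 22.62°
n_0 = (+0.4499, +0.8931)
n_1 = (-0.3868, +0.9222)
n_2 = (-0.9858, +0.1679)
n_3 = (-0.3622, -0.9321)
n_4 = (+0.7539, -0.6570)
n_5 = (+0.9610, +0.2765)
  (0,1): δ = 130.51°  ·
  (0,2): δ = 72.93°  ·
  (0,3): δ = 5.50°  ✓
  (0,4): δ = 75.66°  ·
  (0,5): δ = 132.79°  ·
  (1,2): δ = 122.42°  ·
  (1,3): δ = 43.99°  ·
  (1,4): δ = 26.17°  ·
  (1,5): δ = 83.30°  ·
  (2,3): δ = 101.57°  ·
  (2,4): δ = 31.40°  ·
  (2,5): δ = 25.72°  ·
  (3,4): δ = 109.84°  ·
  (3,5): δ = 52.71°  ·
  (4,5): δ = 122.88°  ·
antipodal pairs: 1

count = 1; pairs: (0,3)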